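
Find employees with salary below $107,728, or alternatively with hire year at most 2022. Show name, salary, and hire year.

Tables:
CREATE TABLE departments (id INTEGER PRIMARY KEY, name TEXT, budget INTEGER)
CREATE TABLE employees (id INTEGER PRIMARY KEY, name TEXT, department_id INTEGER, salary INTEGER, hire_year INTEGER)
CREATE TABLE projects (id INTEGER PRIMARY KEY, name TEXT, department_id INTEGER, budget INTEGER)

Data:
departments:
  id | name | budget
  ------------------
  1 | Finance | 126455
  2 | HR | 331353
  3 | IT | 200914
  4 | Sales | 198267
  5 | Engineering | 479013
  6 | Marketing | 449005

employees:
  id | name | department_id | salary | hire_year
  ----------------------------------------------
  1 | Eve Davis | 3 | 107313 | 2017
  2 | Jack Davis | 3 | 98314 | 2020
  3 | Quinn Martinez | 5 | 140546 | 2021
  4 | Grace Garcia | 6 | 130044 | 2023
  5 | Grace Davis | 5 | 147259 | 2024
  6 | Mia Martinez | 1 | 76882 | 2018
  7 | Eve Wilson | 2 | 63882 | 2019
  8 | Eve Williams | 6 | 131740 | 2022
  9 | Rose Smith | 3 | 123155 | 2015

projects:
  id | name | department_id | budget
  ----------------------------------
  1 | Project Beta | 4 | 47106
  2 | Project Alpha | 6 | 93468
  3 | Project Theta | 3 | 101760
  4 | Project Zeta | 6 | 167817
SELECT name, salary, hire_year FROM employees WHERE salary < 107728 OR hire_year <= 2022

Execution result:
name | salary | hire_year
Eve Davis | 107313 | 2017
Jack Davis | 98314 | 2020
Quinn Martinez | 140546 | 2021
Mia Martinez | 76882 | 2018
Eve Wilson | 63882 | 2019
Eve Williams | 131740 | 2022
Rose Smith | 123155 | 2015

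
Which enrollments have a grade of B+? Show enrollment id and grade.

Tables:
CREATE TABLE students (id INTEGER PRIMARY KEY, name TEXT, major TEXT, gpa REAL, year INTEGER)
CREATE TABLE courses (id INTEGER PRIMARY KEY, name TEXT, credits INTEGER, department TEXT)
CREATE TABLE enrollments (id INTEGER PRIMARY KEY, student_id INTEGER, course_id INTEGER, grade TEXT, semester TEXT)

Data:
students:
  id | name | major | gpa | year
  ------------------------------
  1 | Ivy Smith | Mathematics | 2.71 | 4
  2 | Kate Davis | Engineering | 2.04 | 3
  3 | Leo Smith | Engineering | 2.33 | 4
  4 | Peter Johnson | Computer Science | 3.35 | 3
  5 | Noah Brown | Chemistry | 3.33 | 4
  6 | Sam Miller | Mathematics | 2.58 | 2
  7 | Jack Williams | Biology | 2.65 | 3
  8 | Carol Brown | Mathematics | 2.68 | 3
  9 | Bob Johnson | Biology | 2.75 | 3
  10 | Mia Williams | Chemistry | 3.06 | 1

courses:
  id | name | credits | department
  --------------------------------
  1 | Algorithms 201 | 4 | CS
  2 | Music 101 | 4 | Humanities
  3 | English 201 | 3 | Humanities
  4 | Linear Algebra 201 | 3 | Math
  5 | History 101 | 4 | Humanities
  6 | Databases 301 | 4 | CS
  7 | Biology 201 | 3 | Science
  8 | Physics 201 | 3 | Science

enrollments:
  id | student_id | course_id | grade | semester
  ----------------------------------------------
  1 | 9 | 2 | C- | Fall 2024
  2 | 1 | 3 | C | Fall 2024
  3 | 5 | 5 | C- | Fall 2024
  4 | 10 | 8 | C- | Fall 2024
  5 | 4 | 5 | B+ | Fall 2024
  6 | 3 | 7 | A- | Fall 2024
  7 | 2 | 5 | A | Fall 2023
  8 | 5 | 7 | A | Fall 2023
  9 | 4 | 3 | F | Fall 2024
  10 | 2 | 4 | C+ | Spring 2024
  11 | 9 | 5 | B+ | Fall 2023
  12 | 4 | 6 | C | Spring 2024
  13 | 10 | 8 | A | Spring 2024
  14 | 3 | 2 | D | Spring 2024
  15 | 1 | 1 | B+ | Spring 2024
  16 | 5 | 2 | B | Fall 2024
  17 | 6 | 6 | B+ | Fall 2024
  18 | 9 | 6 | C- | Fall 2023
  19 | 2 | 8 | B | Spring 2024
SELECT id, grade FROM enrollments WHERE grade = 'B+'

Execution result:
id | grade
5 | B+
11 | B+
15 | B+
17 | B+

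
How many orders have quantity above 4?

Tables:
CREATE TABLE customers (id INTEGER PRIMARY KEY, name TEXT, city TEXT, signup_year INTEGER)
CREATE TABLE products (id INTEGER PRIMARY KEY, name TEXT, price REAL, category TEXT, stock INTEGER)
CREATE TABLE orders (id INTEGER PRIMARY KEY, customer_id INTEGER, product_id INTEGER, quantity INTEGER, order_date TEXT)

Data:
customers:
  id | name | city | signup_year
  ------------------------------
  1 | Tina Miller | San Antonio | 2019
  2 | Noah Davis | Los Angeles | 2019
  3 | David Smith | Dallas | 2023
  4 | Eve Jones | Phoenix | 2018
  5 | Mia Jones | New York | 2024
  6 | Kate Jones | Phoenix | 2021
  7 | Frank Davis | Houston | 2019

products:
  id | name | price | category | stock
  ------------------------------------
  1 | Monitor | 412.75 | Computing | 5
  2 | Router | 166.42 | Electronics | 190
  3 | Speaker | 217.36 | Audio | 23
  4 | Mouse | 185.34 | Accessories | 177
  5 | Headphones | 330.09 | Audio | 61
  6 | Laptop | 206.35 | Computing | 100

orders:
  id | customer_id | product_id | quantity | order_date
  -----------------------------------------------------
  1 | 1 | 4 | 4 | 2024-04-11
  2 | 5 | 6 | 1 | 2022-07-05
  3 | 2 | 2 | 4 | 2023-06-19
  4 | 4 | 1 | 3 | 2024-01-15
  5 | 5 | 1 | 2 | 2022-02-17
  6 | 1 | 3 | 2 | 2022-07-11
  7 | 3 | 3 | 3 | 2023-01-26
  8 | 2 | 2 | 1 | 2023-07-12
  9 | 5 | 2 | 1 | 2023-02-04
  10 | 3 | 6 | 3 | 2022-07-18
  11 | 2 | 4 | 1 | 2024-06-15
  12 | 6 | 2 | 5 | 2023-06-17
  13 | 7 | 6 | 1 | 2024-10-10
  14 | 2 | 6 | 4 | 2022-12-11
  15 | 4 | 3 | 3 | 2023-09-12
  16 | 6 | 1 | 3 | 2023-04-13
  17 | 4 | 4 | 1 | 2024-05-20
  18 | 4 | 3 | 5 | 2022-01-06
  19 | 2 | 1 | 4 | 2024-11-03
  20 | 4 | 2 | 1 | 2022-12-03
SELECT COUNT(*) FROM orders WHERE quantity > 4

Execution result:
2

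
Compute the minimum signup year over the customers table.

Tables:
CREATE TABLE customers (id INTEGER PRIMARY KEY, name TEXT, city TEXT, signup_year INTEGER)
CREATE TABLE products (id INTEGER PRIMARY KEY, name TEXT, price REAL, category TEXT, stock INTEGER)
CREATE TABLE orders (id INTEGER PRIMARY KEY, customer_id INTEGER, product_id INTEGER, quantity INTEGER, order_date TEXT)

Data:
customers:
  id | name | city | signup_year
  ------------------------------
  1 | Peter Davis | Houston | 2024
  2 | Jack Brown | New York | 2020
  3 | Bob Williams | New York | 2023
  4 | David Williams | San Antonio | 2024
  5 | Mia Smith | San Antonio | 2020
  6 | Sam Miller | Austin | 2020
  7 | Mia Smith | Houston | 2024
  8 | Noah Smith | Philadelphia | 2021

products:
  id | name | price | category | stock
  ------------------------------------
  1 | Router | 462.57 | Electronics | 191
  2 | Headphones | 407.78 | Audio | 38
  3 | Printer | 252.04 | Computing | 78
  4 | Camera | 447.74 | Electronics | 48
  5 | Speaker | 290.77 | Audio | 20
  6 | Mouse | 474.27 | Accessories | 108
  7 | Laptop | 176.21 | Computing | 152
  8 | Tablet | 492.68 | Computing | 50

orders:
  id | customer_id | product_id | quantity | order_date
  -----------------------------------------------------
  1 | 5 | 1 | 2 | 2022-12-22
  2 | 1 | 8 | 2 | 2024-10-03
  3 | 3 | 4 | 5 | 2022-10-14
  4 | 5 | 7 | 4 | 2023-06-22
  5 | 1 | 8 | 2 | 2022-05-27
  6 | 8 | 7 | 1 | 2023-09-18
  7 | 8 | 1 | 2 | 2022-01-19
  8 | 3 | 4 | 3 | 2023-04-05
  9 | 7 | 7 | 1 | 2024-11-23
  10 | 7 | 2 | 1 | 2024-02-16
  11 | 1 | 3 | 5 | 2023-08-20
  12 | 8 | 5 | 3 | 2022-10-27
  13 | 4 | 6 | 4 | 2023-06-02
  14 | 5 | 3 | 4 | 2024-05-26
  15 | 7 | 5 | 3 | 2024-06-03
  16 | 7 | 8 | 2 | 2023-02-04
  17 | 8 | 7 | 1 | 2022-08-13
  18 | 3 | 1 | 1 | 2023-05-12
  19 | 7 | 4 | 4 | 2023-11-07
SELECT MIN(signup_year) FROM customers

Execution result:
2020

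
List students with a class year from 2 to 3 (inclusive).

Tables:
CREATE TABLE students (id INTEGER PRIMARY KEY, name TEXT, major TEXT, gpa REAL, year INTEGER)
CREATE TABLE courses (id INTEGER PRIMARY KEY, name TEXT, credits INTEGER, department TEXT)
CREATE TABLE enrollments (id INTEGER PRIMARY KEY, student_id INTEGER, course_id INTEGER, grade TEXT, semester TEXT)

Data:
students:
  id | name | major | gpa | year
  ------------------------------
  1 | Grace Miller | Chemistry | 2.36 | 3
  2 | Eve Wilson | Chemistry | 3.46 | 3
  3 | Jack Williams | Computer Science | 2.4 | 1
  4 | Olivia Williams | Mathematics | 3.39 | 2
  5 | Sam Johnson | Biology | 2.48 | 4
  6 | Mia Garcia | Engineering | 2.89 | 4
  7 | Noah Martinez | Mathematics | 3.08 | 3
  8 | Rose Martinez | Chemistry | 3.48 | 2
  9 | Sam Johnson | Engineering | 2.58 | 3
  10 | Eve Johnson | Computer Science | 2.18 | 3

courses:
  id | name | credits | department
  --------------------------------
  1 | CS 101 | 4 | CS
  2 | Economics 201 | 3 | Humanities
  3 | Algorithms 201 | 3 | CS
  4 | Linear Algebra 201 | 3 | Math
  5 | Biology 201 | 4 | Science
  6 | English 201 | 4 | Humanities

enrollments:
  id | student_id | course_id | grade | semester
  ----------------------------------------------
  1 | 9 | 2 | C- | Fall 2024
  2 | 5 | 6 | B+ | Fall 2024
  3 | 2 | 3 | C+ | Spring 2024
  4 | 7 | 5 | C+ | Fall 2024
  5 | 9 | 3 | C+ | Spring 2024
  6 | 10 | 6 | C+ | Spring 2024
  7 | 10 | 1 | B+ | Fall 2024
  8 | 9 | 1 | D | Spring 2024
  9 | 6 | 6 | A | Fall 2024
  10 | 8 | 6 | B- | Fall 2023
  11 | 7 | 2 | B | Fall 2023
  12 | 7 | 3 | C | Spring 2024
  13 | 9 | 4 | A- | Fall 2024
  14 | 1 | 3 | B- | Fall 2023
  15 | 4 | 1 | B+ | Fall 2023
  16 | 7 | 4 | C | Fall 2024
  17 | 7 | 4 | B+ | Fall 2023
SELECT name, year FROM students WHERE year BETWEEN 2 AND 3

Execution result:
name | year
Grace Miller | 3
Eve Wilson | 3
Olivia Williams | 2
Noah Martinez | 3
Rose Martinez | 2
Sam Johnson | 3
Eve Johnson | 3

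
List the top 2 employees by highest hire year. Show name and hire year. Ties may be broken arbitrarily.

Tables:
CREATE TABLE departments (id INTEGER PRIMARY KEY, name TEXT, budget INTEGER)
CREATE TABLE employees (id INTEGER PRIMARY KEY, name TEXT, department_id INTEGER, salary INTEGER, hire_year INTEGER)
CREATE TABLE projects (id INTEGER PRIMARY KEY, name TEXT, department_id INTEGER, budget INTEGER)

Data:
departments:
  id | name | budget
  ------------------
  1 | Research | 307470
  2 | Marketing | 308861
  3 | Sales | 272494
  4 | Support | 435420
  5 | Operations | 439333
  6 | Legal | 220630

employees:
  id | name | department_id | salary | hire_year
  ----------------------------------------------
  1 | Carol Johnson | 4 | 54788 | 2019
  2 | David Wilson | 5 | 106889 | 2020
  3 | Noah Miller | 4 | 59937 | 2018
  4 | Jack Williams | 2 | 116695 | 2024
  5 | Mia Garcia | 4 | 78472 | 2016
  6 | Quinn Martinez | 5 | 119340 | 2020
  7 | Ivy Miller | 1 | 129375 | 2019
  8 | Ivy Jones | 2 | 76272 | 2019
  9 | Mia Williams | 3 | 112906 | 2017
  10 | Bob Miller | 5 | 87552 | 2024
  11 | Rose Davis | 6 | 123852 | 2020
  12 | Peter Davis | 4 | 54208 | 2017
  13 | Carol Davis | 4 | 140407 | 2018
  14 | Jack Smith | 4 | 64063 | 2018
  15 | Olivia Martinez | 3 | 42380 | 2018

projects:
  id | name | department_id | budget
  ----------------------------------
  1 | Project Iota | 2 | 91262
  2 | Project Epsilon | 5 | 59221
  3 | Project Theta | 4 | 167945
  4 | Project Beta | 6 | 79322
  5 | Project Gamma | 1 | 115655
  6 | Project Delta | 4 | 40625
SELECT name, hire_year FROM employees ORDER BY hire_year DESC LIMIT 2

Execution result:
name | hire_year
Jack Williams | 2024
Bob Miller | 2024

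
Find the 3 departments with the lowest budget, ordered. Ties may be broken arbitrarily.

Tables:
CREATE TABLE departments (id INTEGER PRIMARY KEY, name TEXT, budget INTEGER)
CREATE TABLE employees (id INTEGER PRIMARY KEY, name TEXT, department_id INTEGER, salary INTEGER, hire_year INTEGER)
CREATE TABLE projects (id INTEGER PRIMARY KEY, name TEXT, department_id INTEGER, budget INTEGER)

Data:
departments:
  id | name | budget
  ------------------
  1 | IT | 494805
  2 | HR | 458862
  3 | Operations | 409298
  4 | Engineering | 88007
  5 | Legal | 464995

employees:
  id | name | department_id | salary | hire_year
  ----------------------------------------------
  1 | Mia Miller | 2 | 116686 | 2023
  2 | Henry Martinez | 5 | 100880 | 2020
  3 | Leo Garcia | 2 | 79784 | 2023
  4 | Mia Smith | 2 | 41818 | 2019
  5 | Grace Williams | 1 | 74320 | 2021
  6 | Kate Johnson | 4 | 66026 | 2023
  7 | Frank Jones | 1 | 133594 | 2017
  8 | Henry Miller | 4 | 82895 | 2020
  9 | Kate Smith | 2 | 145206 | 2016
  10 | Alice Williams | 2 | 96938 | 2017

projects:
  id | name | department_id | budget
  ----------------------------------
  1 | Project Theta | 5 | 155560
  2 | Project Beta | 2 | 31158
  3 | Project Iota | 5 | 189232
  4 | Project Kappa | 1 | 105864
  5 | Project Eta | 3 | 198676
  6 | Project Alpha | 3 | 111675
SELECT name, budget FROM departments ORDER BY budget ASC LIMIT 3

Execution result:
name | budget
Engineering | 88007
Operations | 409298
HR | 458862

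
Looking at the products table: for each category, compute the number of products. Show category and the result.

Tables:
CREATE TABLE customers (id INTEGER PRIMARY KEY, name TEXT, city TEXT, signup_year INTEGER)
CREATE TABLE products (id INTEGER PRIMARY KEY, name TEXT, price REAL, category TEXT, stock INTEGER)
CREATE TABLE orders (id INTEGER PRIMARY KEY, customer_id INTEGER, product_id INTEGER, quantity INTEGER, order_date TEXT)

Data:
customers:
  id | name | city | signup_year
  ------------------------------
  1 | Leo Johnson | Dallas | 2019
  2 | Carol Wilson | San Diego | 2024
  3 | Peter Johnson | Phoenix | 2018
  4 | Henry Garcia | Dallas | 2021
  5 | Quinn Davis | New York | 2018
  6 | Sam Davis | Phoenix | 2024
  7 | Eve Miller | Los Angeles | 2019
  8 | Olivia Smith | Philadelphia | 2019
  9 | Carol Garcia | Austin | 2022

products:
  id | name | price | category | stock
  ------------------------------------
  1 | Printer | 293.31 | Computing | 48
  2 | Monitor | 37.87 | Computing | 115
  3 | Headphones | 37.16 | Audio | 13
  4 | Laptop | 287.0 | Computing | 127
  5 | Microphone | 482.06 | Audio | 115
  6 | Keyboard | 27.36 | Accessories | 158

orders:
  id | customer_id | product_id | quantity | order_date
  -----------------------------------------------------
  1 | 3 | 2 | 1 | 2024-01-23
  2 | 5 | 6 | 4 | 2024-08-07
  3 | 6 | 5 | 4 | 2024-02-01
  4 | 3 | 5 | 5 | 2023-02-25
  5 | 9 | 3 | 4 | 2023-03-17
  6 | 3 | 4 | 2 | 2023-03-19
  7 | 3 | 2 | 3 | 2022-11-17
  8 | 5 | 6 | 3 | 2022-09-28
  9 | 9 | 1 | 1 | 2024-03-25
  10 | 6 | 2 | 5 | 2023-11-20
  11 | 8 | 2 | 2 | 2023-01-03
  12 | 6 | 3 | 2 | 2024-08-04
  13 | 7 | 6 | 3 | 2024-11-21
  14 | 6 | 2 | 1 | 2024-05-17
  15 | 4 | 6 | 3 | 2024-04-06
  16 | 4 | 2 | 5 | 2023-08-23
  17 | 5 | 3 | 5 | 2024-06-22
SELECT category, COUNT(*) AS n FROM products GROUP BY category

Execution result:
category | n
Accessories | 1
Audio | 2
Computing | 3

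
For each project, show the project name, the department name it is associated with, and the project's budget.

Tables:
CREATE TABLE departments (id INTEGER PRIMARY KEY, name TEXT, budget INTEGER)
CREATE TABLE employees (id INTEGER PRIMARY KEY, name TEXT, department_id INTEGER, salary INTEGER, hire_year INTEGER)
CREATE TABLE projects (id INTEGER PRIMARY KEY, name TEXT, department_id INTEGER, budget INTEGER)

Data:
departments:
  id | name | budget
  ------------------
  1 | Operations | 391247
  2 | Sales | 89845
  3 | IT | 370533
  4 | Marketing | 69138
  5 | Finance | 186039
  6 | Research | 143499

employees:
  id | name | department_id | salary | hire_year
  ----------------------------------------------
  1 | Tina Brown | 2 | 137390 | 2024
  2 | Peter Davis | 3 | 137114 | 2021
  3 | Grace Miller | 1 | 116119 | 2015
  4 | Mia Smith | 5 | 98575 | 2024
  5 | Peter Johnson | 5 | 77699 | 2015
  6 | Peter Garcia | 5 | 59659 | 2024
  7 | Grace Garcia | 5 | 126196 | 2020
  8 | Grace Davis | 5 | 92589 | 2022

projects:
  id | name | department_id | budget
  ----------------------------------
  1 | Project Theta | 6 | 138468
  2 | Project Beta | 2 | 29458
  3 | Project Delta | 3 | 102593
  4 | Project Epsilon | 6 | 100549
SELECT c.name, p.name AS department, c.budget FROM projects c JOIN departments p ON c.department_id = p.id

Execution result:
name | department | budget
Project Theta | Research | 138468
Project Beta | Sales | 29458
Project Delta | IT | 102593
Project Epsilon | Research | 100549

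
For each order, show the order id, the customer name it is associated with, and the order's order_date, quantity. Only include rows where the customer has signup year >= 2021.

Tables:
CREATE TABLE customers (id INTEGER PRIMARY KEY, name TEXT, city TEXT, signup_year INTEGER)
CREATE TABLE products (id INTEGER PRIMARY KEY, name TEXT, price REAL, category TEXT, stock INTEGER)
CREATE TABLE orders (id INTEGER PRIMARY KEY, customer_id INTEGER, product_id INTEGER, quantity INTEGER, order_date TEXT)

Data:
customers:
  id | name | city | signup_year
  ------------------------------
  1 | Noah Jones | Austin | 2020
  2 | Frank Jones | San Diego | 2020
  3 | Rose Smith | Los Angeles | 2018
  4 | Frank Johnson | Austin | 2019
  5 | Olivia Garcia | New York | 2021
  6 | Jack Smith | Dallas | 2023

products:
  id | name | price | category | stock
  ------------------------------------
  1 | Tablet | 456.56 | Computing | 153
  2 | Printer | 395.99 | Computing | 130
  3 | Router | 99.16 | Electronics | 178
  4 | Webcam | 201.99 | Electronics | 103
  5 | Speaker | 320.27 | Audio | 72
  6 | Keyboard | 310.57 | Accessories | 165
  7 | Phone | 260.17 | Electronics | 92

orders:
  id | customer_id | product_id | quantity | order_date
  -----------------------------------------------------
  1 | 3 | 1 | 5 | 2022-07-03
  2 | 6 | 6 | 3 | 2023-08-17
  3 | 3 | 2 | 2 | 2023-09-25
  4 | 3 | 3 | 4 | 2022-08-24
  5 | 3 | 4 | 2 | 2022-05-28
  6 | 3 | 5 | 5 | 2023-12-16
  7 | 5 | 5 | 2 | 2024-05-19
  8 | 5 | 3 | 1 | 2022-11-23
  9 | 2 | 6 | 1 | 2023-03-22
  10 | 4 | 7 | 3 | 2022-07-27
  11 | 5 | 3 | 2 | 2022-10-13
SELECT c.id, p.name AS customer, c.order_date, c.quantity FROM orders c JOIN customers p ON c.customer_id = p.id WHERE p.signup_year >= 2021

Execution result:
id | customer | order_date | quantity
2 | Jack Smith | 2023-08-17 | 3
7 | Olivia Garcia | 2024-05-19 | 2
8 | Olivia Garcia | 2022-11-23 | 1
11 | Olivia Garcia | 2022-10-13 | 2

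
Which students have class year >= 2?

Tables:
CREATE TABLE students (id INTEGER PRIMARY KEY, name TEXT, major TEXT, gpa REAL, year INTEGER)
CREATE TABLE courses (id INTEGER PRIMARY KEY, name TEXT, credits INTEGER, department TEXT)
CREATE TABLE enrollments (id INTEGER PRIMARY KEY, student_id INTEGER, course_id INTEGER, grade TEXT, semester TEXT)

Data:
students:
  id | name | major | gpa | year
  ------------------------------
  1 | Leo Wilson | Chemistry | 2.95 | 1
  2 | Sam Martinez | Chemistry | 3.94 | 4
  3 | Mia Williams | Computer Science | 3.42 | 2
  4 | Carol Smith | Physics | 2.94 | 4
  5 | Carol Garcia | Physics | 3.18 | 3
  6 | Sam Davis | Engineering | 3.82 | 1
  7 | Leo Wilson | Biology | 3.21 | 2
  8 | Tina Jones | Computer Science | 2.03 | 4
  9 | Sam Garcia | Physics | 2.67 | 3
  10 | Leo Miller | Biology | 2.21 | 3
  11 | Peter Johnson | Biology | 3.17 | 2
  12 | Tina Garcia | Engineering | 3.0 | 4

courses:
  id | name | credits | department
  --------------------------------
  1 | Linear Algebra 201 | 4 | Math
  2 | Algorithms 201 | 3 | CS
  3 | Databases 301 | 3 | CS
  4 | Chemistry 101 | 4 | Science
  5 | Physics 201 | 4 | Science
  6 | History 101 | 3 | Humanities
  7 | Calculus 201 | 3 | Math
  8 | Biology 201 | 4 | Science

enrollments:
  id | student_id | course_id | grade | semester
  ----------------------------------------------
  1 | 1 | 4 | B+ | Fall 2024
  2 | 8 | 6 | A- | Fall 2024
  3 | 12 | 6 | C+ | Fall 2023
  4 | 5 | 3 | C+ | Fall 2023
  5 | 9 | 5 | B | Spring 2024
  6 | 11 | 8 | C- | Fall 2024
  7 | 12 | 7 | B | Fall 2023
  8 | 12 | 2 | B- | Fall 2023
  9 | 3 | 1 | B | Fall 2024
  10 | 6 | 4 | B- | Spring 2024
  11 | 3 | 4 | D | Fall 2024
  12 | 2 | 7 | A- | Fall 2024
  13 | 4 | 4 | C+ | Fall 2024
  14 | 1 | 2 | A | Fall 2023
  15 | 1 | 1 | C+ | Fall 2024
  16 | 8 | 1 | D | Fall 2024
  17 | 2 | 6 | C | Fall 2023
SELECT name, year FROM students WHERE year >= 2

Execution result:
name | year
Sam Martinez | 4
Mia Williams | 2
Carol Smith | 4
Carol Garcia | 3
Leo Wilson | 2
Tina Jones | 4
Sam Garcia | 3
Leo Miller | 3
Peter Johnson | 2
Tina Garcia | 4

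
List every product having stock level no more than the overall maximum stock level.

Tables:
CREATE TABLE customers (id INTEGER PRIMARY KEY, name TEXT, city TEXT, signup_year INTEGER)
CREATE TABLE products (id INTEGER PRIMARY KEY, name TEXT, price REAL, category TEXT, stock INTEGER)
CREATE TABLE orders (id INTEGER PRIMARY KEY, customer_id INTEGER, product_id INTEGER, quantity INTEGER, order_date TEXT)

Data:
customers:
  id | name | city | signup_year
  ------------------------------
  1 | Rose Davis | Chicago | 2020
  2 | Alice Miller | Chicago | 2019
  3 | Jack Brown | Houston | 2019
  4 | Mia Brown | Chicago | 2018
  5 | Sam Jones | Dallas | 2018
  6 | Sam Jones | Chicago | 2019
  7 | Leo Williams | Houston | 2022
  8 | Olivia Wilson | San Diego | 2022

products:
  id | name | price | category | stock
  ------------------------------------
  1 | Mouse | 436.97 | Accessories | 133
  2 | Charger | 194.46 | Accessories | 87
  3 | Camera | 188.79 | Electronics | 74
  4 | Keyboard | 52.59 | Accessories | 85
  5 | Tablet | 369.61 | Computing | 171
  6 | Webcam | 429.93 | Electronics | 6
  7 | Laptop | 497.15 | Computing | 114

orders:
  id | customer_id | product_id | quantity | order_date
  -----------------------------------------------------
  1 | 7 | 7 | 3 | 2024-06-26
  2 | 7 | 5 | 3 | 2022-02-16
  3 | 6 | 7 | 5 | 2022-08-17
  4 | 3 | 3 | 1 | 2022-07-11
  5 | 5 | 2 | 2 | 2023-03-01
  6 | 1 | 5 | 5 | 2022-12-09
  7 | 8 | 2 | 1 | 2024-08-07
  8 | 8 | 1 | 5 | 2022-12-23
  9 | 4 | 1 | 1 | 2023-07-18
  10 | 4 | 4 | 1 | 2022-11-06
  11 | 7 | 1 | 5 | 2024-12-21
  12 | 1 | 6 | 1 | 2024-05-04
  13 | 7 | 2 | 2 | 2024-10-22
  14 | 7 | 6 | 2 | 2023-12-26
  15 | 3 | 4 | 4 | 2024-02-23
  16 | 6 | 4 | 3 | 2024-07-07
SELECT name, stock FROM products WHERE stock <= (SELECT MAX(stock) FROM products)

Execution result:
name | stock
Mouse | 133
Charger | 87
Camera | 74
Keyboard | 85
Tablet | 171
Webcam | 6
Laptop | 114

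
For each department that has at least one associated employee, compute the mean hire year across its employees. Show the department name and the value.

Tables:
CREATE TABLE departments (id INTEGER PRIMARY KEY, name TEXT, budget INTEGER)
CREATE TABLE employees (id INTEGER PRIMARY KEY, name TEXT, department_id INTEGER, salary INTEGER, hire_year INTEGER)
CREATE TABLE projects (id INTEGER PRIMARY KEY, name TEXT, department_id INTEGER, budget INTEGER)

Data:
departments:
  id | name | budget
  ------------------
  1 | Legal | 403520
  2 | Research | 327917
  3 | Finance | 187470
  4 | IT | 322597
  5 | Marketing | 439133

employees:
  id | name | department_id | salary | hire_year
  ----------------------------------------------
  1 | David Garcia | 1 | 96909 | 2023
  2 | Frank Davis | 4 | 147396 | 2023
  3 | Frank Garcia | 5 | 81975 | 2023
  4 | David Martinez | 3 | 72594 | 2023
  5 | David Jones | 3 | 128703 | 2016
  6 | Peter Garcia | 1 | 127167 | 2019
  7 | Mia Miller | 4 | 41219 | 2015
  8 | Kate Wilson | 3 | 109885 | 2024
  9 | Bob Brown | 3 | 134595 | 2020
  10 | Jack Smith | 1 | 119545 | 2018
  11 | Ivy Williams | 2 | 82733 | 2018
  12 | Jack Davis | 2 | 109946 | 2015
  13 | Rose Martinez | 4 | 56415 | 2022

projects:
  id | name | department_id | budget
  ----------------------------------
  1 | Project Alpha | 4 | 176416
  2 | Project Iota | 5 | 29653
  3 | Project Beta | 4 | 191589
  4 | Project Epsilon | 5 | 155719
SELECT p.name, AVG(c.hire_year) AS avg_hire_year FROM employees c JOIN departments p ON c.department_id = p.id GROUP BY p.id, p.name

Execution result:
name | avg_hire_year
Legal | 2020.00
Research | 2016.50
Finance | 2020.75
IT | 2020.00
Marketing | 2023.00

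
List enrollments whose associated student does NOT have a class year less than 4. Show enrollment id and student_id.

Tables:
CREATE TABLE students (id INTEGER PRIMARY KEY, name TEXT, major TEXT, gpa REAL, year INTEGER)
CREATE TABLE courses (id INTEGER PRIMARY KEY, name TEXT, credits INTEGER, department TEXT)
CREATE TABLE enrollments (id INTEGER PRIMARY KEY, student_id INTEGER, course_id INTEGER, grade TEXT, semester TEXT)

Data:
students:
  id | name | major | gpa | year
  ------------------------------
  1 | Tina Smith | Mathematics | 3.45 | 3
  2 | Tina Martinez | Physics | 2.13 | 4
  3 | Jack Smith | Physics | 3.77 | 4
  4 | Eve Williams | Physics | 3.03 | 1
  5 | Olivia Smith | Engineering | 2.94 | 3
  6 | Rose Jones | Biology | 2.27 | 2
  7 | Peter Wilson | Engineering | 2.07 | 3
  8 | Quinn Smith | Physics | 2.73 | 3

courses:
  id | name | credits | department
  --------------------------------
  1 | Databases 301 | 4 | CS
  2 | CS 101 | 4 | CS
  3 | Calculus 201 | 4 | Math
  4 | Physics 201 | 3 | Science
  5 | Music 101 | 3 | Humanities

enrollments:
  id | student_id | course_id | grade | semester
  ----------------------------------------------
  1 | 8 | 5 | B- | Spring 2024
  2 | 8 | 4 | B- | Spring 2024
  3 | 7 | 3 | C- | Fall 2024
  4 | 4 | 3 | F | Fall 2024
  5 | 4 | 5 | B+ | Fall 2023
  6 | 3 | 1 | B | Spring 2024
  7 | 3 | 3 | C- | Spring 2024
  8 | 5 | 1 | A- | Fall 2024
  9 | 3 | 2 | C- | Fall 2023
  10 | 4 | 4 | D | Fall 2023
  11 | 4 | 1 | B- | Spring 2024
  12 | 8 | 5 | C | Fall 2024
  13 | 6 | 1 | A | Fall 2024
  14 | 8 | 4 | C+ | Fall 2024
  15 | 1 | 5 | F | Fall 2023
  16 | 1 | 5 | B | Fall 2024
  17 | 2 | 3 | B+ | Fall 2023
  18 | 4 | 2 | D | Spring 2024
SELECT id, student_id FROM enrollments WHERE student_id NOT IN (SELECT id FROM students WHERE year < 4)

Execution result:
id | student_id
6 | 3
7 | 3
9 | 3
17 | 2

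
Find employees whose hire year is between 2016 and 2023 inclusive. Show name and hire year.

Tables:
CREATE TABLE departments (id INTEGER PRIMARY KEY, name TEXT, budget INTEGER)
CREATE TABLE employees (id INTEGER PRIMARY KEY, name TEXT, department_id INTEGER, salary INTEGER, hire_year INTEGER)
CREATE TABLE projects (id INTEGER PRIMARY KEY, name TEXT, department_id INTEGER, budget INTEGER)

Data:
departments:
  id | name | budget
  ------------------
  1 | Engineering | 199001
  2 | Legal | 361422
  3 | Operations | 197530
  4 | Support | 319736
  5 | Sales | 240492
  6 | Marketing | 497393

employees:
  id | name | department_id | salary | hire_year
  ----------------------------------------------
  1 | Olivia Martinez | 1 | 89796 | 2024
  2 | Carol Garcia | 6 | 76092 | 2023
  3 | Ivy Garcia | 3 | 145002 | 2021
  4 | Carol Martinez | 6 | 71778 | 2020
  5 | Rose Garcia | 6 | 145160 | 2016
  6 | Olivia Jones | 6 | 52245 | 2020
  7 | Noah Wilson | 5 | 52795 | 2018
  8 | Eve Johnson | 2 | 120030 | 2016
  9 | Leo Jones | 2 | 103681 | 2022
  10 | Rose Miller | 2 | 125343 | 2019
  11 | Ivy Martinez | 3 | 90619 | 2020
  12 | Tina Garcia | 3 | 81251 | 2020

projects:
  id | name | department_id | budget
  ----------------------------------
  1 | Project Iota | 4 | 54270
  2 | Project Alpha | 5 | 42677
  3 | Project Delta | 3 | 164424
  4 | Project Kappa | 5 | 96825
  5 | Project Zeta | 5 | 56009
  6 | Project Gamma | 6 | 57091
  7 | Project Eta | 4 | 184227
SELECT name, hire_year FROM employees WHERE hire_year BETWEEN 2016 AND 2023

Execution result:
name | hire_year
Carol Garcia | 2023
Ivy Garcia | 2021
Carol Martinez | 2020
Rose Garcia | 2016
Olivia Jones | 2020
Noah Wilson | 2018
Eve Johnson | 2016
Leo Jones | 2022
Rose Miller | 2019
Ivy Martinez | 2020
Tina Garcia | 2020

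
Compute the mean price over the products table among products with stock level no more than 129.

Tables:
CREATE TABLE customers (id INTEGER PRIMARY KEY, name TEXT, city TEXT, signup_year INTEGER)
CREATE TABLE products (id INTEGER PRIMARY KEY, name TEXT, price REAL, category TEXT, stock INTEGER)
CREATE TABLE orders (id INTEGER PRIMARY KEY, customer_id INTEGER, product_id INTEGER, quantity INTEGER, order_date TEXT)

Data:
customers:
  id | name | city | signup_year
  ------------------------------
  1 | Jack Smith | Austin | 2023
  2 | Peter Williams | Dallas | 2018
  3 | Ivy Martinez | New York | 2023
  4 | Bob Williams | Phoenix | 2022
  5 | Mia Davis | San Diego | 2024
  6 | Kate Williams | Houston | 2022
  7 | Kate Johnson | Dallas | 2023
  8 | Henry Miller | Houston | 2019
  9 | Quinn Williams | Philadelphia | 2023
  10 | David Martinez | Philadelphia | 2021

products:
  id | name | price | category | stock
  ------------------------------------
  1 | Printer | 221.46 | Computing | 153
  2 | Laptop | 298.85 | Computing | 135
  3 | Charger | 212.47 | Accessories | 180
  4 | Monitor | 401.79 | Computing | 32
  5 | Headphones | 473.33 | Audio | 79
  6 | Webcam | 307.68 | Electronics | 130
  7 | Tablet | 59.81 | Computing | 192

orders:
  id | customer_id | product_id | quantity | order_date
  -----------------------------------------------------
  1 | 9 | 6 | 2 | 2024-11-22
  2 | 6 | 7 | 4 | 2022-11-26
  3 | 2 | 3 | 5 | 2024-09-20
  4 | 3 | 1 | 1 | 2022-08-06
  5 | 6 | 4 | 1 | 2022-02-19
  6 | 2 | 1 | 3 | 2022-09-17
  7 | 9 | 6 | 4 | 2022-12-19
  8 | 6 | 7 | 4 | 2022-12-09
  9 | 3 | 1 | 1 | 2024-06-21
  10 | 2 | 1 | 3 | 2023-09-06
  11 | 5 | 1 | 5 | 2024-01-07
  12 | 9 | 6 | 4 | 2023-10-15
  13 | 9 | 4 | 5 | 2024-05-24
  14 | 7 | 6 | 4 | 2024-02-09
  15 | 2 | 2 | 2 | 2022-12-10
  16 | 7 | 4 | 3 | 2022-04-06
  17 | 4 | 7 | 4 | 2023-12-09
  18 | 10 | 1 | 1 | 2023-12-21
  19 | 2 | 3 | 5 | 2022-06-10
SELECT AVG(price) FROM products WHERE stock <= 129

Execution result:
437.56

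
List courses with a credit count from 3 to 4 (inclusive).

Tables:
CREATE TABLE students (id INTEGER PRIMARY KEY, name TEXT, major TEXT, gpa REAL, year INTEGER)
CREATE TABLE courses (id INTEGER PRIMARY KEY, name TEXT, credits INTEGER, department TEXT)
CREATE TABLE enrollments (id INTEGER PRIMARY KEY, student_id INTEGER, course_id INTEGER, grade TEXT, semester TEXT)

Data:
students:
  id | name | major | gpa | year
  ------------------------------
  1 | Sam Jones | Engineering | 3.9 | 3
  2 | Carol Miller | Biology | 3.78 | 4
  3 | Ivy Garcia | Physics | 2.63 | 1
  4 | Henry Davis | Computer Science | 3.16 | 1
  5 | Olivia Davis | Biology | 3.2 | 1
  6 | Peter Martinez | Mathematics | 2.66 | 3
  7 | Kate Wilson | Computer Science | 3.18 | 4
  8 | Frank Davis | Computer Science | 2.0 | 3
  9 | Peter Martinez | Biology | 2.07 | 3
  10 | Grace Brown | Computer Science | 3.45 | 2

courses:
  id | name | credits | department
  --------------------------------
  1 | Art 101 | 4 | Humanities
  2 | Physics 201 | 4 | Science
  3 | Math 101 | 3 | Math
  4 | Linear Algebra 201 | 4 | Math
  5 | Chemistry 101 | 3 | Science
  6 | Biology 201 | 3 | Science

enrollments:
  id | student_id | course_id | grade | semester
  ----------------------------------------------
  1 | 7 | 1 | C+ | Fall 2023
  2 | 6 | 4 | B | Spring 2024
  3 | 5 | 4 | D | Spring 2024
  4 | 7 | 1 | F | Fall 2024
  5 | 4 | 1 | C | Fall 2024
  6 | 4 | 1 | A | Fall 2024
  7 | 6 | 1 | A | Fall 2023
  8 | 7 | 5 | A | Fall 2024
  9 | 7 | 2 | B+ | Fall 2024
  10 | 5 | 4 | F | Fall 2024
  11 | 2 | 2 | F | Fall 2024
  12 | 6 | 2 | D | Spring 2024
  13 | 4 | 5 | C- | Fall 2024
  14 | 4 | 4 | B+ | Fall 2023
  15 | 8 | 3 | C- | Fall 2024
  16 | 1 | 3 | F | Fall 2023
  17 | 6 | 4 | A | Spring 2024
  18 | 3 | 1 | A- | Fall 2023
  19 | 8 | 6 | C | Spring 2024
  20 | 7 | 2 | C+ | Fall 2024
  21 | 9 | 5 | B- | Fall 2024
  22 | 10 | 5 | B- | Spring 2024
SELECT name, credits FROM courses WHERE credits BETWEEN 3 AND 4

Execution result:
name | credits
Art 101 | 4
Physics 201 | 4
Math 101 | 3
Linear Algebra 201 | 4
Chemistry 101 | 3
Biology 201 | 3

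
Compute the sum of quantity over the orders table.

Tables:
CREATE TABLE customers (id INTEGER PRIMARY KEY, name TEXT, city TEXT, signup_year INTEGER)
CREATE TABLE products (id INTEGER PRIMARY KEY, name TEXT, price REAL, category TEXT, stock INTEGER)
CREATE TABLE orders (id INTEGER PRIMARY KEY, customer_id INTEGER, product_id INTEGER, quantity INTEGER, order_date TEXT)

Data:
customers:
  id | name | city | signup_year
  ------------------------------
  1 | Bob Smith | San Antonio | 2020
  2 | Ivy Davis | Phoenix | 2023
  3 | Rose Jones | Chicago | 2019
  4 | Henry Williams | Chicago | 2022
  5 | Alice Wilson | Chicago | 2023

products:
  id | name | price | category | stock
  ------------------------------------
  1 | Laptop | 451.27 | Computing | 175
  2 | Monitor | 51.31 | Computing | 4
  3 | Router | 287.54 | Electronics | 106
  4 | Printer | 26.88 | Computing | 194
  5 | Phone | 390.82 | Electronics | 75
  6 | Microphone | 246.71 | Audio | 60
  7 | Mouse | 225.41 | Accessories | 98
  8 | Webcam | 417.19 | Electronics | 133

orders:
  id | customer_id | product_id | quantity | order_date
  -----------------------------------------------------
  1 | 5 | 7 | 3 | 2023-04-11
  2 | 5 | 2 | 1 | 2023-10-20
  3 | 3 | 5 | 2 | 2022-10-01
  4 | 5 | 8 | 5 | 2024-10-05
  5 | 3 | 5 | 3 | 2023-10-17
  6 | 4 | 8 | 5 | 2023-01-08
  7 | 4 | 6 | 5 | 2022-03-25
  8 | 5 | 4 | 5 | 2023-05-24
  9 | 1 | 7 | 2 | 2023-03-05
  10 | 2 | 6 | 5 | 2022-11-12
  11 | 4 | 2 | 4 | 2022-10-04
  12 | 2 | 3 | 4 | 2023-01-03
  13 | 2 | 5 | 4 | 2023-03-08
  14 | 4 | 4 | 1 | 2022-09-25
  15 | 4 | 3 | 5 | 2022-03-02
SELECT SUM(quantity) FROM orders

Execution result:
54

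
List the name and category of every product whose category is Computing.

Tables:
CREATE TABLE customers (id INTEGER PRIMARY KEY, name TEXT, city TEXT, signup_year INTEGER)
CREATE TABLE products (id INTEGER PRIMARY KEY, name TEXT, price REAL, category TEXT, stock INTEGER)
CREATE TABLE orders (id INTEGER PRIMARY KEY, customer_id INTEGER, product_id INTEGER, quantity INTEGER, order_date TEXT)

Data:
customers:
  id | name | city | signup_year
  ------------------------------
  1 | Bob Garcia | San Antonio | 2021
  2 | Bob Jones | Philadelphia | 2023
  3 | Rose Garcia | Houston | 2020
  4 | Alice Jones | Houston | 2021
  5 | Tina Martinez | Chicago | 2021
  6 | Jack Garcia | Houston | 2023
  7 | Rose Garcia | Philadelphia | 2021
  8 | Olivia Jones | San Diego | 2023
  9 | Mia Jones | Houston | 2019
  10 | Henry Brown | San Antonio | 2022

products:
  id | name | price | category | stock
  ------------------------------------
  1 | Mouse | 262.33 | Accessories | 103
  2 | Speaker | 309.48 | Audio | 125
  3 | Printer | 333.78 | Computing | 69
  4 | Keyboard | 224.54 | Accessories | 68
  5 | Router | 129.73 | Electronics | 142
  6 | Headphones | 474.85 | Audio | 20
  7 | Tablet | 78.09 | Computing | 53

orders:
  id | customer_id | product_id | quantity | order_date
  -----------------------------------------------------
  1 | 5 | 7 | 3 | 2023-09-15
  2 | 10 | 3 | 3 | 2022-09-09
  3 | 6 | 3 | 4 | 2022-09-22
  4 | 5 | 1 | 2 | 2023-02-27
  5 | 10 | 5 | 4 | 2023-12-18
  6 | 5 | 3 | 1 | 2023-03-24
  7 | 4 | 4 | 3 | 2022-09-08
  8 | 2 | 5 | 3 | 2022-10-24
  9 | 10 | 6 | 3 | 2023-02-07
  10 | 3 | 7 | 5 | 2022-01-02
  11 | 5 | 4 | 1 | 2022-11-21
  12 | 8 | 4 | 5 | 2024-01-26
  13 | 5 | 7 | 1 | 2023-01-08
SELECT name, category FROM products WHERE category = 'Computing'

Execution result:
name | category
Printer | Computing
Tablet | Computing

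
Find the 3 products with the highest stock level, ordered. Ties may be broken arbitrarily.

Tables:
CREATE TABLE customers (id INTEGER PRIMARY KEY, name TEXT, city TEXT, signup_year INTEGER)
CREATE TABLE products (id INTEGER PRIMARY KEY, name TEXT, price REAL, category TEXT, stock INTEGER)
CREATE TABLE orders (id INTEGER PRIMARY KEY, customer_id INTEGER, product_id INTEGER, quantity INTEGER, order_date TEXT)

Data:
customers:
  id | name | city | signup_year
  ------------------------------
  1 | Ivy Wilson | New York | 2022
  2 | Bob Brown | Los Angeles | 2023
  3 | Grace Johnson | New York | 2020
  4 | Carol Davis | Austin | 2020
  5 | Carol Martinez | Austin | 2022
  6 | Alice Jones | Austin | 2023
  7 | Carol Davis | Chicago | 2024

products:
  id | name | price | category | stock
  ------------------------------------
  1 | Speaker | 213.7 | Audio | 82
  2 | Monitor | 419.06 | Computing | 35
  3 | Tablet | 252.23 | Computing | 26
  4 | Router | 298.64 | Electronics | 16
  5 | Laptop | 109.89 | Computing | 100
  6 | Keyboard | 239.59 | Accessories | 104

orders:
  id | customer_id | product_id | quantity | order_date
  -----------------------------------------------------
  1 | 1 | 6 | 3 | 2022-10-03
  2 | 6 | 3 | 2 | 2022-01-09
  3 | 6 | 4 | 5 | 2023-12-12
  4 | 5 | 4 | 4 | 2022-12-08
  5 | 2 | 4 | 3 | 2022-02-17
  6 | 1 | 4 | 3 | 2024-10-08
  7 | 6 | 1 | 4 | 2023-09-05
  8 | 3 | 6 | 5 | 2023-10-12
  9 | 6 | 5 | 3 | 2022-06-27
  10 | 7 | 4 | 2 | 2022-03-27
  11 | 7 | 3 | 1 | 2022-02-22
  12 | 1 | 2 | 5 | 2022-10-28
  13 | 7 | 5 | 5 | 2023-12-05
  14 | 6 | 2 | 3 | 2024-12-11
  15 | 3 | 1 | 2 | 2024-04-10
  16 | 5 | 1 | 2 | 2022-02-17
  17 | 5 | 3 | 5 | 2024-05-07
SELECT name, stock FROM products ORDER BY stock DESC LIMIT 3

Execution result:
name | stock
Keyboard | 104
Laptop | 100
Speaker | 82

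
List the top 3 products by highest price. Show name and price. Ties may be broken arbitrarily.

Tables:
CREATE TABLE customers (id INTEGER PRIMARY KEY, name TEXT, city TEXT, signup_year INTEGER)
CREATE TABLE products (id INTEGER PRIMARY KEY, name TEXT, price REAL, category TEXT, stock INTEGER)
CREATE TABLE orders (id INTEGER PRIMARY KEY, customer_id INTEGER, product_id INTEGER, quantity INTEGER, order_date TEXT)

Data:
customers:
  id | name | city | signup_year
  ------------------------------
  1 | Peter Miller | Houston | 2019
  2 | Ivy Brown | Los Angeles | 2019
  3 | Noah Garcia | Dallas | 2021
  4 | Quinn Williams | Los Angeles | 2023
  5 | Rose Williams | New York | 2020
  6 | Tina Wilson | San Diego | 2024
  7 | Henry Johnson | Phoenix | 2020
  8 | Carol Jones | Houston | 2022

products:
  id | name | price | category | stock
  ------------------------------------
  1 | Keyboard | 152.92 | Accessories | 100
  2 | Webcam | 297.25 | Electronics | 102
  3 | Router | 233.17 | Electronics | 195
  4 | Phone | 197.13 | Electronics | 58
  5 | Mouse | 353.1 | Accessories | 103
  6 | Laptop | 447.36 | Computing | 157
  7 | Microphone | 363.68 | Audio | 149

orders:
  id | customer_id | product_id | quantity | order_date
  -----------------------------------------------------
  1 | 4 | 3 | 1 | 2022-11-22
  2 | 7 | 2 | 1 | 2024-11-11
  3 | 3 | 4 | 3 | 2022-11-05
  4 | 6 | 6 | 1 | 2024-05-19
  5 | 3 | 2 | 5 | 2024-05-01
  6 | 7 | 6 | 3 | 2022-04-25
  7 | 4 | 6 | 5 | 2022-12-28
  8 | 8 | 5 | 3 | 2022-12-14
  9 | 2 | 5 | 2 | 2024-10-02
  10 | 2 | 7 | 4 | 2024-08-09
SELECT name, price FROM products ORDER BY price DESC LIMIT 3

Execution result:
name | price
Laptop | 447.36
Microphone | 363.68
Mouse | 353.10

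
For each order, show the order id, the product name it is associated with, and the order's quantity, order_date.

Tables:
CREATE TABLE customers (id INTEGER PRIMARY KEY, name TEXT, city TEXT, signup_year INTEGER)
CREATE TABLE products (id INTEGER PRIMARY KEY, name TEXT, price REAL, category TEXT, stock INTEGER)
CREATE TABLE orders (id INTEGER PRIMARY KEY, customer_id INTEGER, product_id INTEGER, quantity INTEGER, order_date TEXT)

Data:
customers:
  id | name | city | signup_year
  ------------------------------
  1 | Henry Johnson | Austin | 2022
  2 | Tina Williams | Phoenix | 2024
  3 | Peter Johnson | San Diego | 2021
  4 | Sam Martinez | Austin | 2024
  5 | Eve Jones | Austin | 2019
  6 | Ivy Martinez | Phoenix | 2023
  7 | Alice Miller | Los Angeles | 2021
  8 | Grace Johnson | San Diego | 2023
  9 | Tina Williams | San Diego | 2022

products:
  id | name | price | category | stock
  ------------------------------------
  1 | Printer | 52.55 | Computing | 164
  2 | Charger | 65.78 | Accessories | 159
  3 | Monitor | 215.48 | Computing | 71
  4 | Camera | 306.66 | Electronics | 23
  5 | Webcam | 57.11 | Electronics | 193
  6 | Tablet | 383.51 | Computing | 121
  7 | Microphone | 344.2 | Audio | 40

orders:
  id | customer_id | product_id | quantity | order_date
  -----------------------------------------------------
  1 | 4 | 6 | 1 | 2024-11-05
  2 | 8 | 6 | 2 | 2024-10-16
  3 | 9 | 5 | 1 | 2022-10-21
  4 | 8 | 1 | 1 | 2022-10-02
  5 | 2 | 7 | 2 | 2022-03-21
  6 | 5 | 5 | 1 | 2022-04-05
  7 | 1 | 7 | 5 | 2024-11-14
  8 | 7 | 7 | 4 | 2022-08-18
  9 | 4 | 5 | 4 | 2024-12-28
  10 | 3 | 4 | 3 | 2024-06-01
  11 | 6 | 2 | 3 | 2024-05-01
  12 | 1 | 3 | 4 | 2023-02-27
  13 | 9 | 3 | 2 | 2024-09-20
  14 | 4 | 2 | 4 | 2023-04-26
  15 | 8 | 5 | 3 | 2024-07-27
SELECT c.id, p.name AS product, c.quantity, c.order_date FROM orders c JOIN products p ON c.product_id = p.id

Execution result:
id | product | quantity | order_date
1 | Tablet | 1 | 2024-11-05
2 | Tablet | 2 | 2024-10-16
3 | Webcam | 1 | 2022-10-21
4 | Printer | 1 | 2022-10-02
5 | Microphone | 2 | 2022-03-21
6 | Webcam | 1 | 2022-04-05
7 | Microphone | 5 | 2024-11-14
8 | Microphone | 4 | 2022-08-18
9 | Webcam | 4 | 2024-12-28
10 | Camera | 3 | 2024-06-01
11 | Charger | 3 | 2024-05-01
12 | Monitor | 4 | 2023-02-27
13 | Monitor | 2 | 2024-09-20
14 | Charger | 4 | 2023-04-26
15 | Webcam | 3 | 2024-07-27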